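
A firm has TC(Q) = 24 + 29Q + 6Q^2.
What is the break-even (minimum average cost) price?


AC(Q) = 24/Q + 29 + 6Q
To minimize: dAC/dQ = -24/Q^2 + 6 = 0
Q^2 = 24/6 = 4
Q* = 2
Min AC = 24/2 + 29 + 6*2
Min AC = 12 + 29 + 12 = 53

53


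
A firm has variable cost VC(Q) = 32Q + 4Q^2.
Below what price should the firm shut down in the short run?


AVC(Q) = VC(Q)/Q = 32 + 4Q
AVC is increasing in Q, so minimum AVC is at Q -> 0+.
Min AVC = 32
The firm should shut down if P < 32.

32


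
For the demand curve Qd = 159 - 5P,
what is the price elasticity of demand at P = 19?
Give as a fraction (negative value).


dQ/dP = -5
At P = 19: Q = 159 - 5*19 = 64
E = (dQ/dP)(P/Q) = (-5)(19/64) = -95/64

-95/64


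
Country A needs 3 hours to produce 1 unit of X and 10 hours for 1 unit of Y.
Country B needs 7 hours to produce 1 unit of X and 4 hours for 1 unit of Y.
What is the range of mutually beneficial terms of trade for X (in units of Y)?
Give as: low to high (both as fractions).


Opportunity cost of X for Country A = hours_X / hours_Y = 3/10 = 3/10 units of Y
Opportunity cost of X for Country B = hours_X / hours_Y = 7/4 = 7/4 units of Y
Terms of trade must be between the two opportunity costs.
Range: 3/10 to 7/4

3/10 to 7/4


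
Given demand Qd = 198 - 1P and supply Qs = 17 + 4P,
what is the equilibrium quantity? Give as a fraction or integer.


First find equilibrium price:
198 - 1P = 17 + 4P
P* = 181/5 = 181/5
Then substitute into demand:
Q* = 198 - 1 * 181/5 = 809/5

809/5


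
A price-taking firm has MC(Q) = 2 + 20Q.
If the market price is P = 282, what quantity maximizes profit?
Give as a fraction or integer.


In perfect competition, profit is maximized where P = MC.
282 = 2 + 20Q
280 = 20Q
Q* = 280/20 = 14

14


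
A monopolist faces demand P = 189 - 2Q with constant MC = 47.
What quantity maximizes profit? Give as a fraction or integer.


TR = P*Q = (189 - 2Q)Q = 189Q - 2Q^2
MR = dTR/dQ = 189 - 4Q
Set MR = MC:
189 - 4Q = 47
142 = 4Q
Q* = 142/4 = 71/2

71/2


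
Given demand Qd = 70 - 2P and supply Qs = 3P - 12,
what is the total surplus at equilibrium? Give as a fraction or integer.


Find equilibrium: 70 - 2P = 3P - 12
70 + 12 = 5P
P* = 82/5 = 82/5
Q* = 3*82/5 - 12 = 186/5
Inverse demand: P = 35 - Q/2, so P_max = 35
Inverse supply: P = 4 + Q/3, so P_min = 4
CS = (1/2) * 186/5 * (35 - 82/5) = 8649/25
PS = (1/2) * 186/5 * (82/5 - 4) = 5766/25
TS = CS + PS = 8649/25 + 5766/25 = 2883/5

2883/5


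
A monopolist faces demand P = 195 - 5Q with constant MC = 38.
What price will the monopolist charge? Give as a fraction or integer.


MR = 195 - 10Q
Set MR = MC: 195 - 10Q = 38
Q* = 157/10
Substitute into demand:
P* = 195 - 5*157/10 = 233/2

233/2


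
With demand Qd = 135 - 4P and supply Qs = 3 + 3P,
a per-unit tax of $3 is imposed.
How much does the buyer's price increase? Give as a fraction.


With a per-unit tax, the buyer's price increase depends on relative slopes.
Supply slope: d = 3, Demand slope: b = 4
Buyer's price increase = d * tax / (b + d)
= 3 * 3 / (4 + 3)
= 9 / 7 = 9/7

9/7


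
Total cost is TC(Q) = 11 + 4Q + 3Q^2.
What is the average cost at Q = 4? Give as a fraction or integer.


TC(4) = 11 + 4*4 + 3*4^2
TC(4) = 11 + 16 + 48 = 75
AC = TC/Q = 75/4 = 75/4

75/4


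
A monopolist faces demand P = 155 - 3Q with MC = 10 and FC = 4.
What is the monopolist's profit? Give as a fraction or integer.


MR = MC: 155 - 6Q = 10
Q* = 145/6
P* = 155 - 3*145/6 = 165/2
Profit = (P* - MC)*Q* - FC
= (165/2 - 10)*145/6 - 4
= 145/2*145/6 - 4
= 21025/12 - 4 = 20977/12

20977/12


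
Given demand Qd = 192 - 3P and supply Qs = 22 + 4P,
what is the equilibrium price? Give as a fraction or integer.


At equilibrium, Qd = Qs.
192 - 3P = 22 + 4P
192 - 22 = 3P + 4P
170 = 7P
P* = 170/7 = 170/7

170/7


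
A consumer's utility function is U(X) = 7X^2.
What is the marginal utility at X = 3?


MU = dU/dX = 7*2*X^(2-1)
MU = 14*X^1
At X = 3:
MU = 14 * 3^1
MU = 14 * 3 = 42

42


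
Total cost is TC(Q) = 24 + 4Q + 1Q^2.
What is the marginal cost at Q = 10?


MC = dTC/dQ = 4 + 2*1*Q
At Q = 10:
MC = 4 + 2*10
MC = 4 + 20 = 24

24


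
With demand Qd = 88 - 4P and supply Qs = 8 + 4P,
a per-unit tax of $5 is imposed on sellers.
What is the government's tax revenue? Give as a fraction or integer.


With tax on sellers, new supply: Qs' = 8 + 4(P - 5)
= 4P - 12
New equilibrium quantity:
Q_new = 38
Tax revenue = tax * Q_new = 5 * 38 = 190

190


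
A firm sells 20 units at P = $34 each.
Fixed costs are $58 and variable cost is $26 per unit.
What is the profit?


Total Revenue = P * Q = 34 * 20 = $680
Total Cost = FC + VC*Q = 58 + 26*20 = $578
Profit = TR - TC = 680 - 578 = $102

$102


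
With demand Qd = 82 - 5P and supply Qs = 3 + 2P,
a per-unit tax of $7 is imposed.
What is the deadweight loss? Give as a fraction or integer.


Pre-tax equilibrium quantity: Q* = 179/7
Post-tax equilibrium quantity: Q_tax = 109/7
Reduction in quantity: Q* - Q_tax = 10
DWL = (1/2) * tax * (Q* - Q_tax)
DWL = (1/2) * 7 * 10 = 35

35


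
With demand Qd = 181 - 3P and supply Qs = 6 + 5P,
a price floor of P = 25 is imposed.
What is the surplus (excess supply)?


At P = 25:
Qd = 181 - 3*25 = 106
Qs = 6 + 5*25 = 131
Surplus = Qs - Qd = 131 - 106 = 25

25


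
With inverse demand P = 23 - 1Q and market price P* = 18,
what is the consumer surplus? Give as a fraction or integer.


Maximum willingness to pay (at Q=0): P_max = 23
Quantity demanded at P* = 18:
Q* = (23 - 18)/1 = 5
CS = (1/2) * Q* * (P_max - P*)
CS = (1/2) * 5 * (23 - 18)
CS = (1/2) * 5 * 5 = 25/2

25/2


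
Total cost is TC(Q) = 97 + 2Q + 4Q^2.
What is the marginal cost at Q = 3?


MC = dTC/dQ = 2 + 2*4*Q
At Q = 3:
MC = 2 + 8*3
MC = 2 + 24 = 26

26


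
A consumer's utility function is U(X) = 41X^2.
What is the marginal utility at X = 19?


MU = dU/dX = 41*2*X^(2-1)
MU = 82*X^1
At X = 19:
MU = 82 * 19^1
MU = 82 * 19 = 1558

1558


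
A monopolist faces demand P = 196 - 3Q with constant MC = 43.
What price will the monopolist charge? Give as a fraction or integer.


MR = 196 - 6Q
Set MR = MC: 196 - 6Q = 43
Q* = 51/2
Substitute into demand:
P* = 196 - 3*51/2 = 239/2

239/2


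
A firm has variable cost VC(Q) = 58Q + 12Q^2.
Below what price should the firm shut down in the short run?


AVC(Q) = VC(Q)/Q = 58 + 12Q
AVC is increasing in Q, so minimum AVC is at Q -> 0+.
Min AVC = 58
The firm should shut down if P < 58.

58


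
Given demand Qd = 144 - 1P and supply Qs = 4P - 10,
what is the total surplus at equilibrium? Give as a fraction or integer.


Find equilibrium: 144 - 1P = 4P - 10
144 + 10 = 5P
P* = 154/5 = 154/5
Q* = 4*154/5 - 10 = 566/5
Inverse demand: P = 144 - Q/1, so P_max = 144
Inverse supply: P = 5/2 + Q/4, so P_min = 5/2
CS = (1/2) * 566/5 * (144 - 154/5) = 160178/25
PS = (1/2) * 566/5 * (154/5 - 5/2) = 80089/50
TS = CS + PS = 160178/25 + 80089/50 = 80089/10

80089/10


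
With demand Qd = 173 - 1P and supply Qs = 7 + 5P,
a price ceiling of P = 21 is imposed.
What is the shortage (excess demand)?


At P = 21:
Qd = 173 - 1*21 = 152
Qs = 7 + 5*21 = 112
Shortage = Qd - Qs = 152 - 112 = 40

40


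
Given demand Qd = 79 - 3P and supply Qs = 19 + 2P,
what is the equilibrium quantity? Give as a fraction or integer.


First find equilibrium price:
79 - 3P = 19 + 2P
P* = 60/5 = 12
Then substitute into demand:
Q* = 79 - 3 * 12 = 43

43


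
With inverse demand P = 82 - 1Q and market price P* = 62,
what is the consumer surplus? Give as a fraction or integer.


Maximum willingness to pay (at Q=0): P_max = 82
Quantity demanded at P* = 62:
Q* = (82 - 62)/1 = 20
CS = (1/2) * Q* * (P_max - P*)
CS = (1/2) * 20 * (82 - 62)
CS = (1/2) * 20 * 20 = 200

200


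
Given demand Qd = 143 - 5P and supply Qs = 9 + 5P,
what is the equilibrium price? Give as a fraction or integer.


At equilibrium, Qd = Qs.
143 - 5P = 9 + 5P
143 - 9 = 5P + 5P
134 = 10P
P* = 134/10 = 67/5

67/5


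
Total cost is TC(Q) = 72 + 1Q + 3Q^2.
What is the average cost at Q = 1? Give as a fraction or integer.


TC(1) = 72 + 1*1 + 3*1^2
TC(1) = 72 + 1 + 3 = 76
AC = TC/Q = 76/1 = 76

76


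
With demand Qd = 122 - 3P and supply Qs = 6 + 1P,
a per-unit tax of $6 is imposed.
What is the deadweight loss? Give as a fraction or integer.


Pre-tax equilibrium quantity: Q* = 35
Post-tax equilibrium quantity: Q_tax = 61/2
Reduction in quantity: Q* - Q_tax = 9/2
DWL = (1/2) * tax * (Q* - Q_tax)
DWL = (1/2) * 6 * 9/2 = 27/2

27/2


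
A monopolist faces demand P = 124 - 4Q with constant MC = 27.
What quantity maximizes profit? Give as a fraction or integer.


TR = P*Q = (124 - 4Q)Q = 124Q - 4Q^2
MR = dTR/dQ = 124 - 8Q
Set MR = MC:
124 - 8Q = 27
97 = 8Q
Q* = 97/8 = 97/8

97/8


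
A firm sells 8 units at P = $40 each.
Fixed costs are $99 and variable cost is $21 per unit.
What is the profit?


Total Revenue = P * Q = 40 * 8 = $320
Total Cost = FC + VC*Q = 99 + 21*8 = $267
Profit = TR - TC = 320 - 267 = $53

$53


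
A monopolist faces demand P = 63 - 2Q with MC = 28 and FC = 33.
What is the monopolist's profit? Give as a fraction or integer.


MR = MC: 63 - 4Q = 28
Q* = 35/4
P* = 63 - 2*35/4 = 91/2
Profit = (P* - MC)*Q* - FC
= (91/2 - 28)*35/4 - 33
= 35/2*35/4 - 33
= 1225/8 - 33 = 961/8

961/8


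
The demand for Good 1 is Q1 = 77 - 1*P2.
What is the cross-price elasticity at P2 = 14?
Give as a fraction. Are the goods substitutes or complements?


dQ1/dP2 = -1
At P2 = 14: Q1 = 77 - 1*14 = 63
Exy = (dQ1/dP2)(P2/Q1) = -1 * 14 / 63 = -2/9
Since Exy < 0, the goods are complements.

-2/9 (complements)


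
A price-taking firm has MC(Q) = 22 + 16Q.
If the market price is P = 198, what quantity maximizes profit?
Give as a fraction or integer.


In perfect competition, profit is maximized where P = MC.
198 = 22 + 16Q
176 = 16Q
Q* = 176/16 = 11

11


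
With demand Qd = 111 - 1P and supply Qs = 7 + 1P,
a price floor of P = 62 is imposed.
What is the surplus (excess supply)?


At P = 62:
Qd = 111 - 1*62 = 49
Qs = 7 + 1*62 = 69
Surplus = Qs - Qd = 69 - 49 = 20

20


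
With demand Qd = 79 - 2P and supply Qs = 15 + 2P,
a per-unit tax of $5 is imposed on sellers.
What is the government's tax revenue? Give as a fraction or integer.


With tax on sellers, new supply: Qs' = 15 + 2(P - 5)
= 5 + 2P
New equilibrium quantity:
Q_new = 42
Tax revenue = tax * Q_new = 5 * 42 = 210

210


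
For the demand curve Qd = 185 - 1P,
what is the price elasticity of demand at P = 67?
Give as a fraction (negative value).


dQ/dP = -1
At P = 67: Q = 185 - 1*67 = 118
E = (dQ/dP)(P/Q) = (-1)(67/118) = -67/118

-67/118


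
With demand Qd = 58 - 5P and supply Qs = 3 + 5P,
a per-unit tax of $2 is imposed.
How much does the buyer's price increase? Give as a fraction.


With a per-unit tax, the buyer's price increase depends on relative slopes.
Supply slope: d = 5, Demand slope: b = 5
Buyer's price increase = d * tax / (b + d)
= 5 * 2 / (5 + 5)
= 10 / 10 = 1

1


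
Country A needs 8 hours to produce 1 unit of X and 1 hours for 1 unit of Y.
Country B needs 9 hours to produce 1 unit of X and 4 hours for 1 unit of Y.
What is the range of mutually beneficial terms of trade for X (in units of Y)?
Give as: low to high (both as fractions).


Opportunity cost of X for Country A = hours_X / hours_Y = 8/1 = 8 units of Y
Opportunity cost of X for Country B = hours_X / hours_Y = 9/4 = 9/4 units of Y
Terms of trade must be between the two opportunity costs.
Range: 9/4 to 8

9/4 to 8


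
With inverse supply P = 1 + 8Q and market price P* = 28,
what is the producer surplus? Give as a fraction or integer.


Minimum supply price (at Q=0): P_min = 1
Quantity supplied at P* = 28:
Q* = (28 - 1)/8 = 27/8
PS = (1/2) * Q* * (P* - P_min)
PS = (1/2) * 27/8 * (28 - 1)
PS = (1/2) * 27/8 * 27 = 729/16

729/16


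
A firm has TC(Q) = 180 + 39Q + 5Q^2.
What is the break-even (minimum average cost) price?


AC(Q) = 180/Q + 39 + 5Q
To minimize: dAC/dQ = -180/Q^2 + 5 = 0
Q^2 = 180/5 = 36
Q* = 6
Min AC = 180/6 + 39 + 5*6
Min AC = 30 + 39 + 30 = 99

99


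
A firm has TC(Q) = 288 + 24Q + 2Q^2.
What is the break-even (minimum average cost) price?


AC(Q) = 288/Q + 24 + 2Q
To minimize: dAC/dQ = -288/Q^2 + 2 = 0
Q^2 = 288/2 = 144
Q* = 12
Min AC = 288/12 + 24 + 2*12
Min AC = 24 + 24 + 24 = 72

72


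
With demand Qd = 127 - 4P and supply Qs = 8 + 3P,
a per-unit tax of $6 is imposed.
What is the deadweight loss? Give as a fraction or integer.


Pre-tax equilibrium quantity: Q* = 59
Post-tax equilibrium quantity: Q_tax = 341/7
Reduction in quantity: Q* - Q_tax = 72/7
DWL = (1/2) * tax * (Q* - Q_tax)
DWL = (1/2) * 6 * 72/7 = 216/7

216/7


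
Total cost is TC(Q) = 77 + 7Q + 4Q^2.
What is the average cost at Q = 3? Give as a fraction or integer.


TC(3) = 77 + 7*3 + 4*3^2
TC(3) = 77 + 21 + 36 = 134
AC = TC/Q = 134/3 = 134/3

134/3


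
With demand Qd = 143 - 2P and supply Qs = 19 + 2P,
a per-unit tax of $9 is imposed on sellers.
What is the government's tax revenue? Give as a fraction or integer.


With tax on sellers, new supply: Qs' = 19 + 2(P - 9)
= 1 + 2P
New equilibrium quantity:
Q_new = 72
Tax revenue = tax * Q_new = 9 * 72 = 648

648


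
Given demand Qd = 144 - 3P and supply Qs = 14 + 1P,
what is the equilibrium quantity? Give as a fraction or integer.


First find equilibrium price:
144 - 3P = 14 + 1P
P* = 130/4 = 65/2
Then substitute into demand:
Q* = 144 - 3 * 65/2 = 93/2

93/2


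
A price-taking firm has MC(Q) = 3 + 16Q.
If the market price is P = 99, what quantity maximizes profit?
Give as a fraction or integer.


In perfect competition, profit is maximized where P = MC.
99 = 3 + 16Q
96 = 16Q
Q* = 96/16 = 6

6


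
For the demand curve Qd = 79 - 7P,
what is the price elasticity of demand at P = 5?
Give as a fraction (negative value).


dQ/dP = -7
At P = 5: Q = 79 - 7*5 = 44
E = (dQ/dP)(P/Q) = (-7)(5/44) = -35/44

-35/44


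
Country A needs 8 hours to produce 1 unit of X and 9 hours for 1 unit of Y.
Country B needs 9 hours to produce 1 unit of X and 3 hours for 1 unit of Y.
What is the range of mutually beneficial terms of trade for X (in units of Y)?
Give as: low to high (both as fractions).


Opportunity cost of X for Country A = hours_X / hours_Y = 8/9 = 8/9 units of Y
Opportunity cost of X for Country B = hours_X / hours_Y = 9/3 = 3 units of Y
Terms of trade must be between the two opportunity costs.
Range: 8/9 to 3

8/9 to 3


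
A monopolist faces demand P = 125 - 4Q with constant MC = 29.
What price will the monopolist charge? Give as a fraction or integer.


MR = 125 - 8Q
Set MR = MC: 125 - 8Q = 29
Q* = 12
Substitute into demand:
P* = 125 - 4*12 = 77

77


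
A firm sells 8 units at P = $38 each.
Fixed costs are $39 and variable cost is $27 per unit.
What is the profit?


Total Revenue = P * Q = 38 * 8 = $304
Total Cost = FC + VC*Q = 39 + 27*8 = $255
Profit = TR - TC = 304 - 255 = $49

$49


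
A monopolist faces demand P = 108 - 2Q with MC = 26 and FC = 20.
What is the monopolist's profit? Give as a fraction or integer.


MR = MC: 108 - 4Q = 26
Q* = 41/2
P* = 108 - 2*41/2 = 67
Profit = (P* - MC)*Q* - FC
= (67 - 26)*41/2 - 20
= 41*41/2 - 20
= 1681/2 - 20 = 1641/2

1641/2


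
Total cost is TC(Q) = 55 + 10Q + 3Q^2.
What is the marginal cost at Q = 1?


MC = dTC/dQ = 10 + 2*3*Q
At Q = 1:
MC = 10 + 6*1
MC = 10 + 6 = 16

16


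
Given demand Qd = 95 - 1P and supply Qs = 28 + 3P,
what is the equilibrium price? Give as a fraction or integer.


At equilibrium, Qd = Qs.
95 - 1P = 28 + 3P
95 - 28 = 1P + 3P
67 = 4P
P* = 67/4 = 67/4

67/4


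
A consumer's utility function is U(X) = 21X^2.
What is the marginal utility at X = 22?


MU = dU/dX = 21*2*X^(2-1)
MU = 42*X^1
At X = 22:
MU = 42 * 22^1
MU = 42 * 22 = 924

924


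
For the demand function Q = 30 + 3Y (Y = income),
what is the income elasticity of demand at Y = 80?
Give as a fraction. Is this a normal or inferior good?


dQ/dY = 3
At Y = 80: Q = 30 + 3*80 = 270
Ey = (dQ/dY)(Y/Q) = 3 * 80 / 270 = 8/9
Since Ey > 0, this is a normal good.

8/9 (normal good)


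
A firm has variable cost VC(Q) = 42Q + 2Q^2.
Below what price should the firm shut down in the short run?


AVC(Q) = VC(Q)/Q = 42 + 2Q
AVC is increasing in Q, so minimum AVC is at Q -> 0+.
Min AVC = 42
The firm should shut down if P < 42.

42


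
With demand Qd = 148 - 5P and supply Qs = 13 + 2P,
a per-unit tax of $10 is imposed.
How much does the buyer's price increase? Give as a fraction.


With a per-unit tax, the buyer's price increase depends on relative slopes.
Supply slope: d = 2, Demand slope: b = 5
Buyer's price increase = d * tax / (b + d)
= 2 * 10 / (5 + 2)
= 20 / 7 = 20/7

20/7


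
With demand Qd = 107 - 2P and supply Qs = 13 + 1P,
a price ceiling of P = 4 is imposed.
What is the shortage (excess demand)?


At P = 4:
Qd = 107 - 2*4 = 99
Qs = 13 + 1*4 = 17
Shortage = Qd - Qs = 99 - 17 = 82

82


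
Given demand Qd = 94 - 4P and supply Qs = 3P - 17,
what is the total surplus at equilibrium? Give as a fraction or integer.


Find equilibrium: 94 - 4P = 3P - 17
94 + 17 = 7P
P* = 111/7 = 111/7
Q* = 3*111/7 - 17 = 214/7
Inverse demand: P = 47/2 - Q/4, so P_max = 47/2
Inverse supply: P = 17/3 + Q/3, so P_min = 17/3
CS = (1/2) * 214/7 * (47/2 - 111/7) = 11449/98
PS = (1/2) * 214/7 * (111/7 - 17/3) = 22898/147
TS = CS + PS = 11449/98 + 22898/147 = 11449/42

11449/42


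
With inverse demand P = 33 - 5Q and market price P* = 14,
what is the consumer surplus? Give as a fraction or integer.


Maximum willingness to pay (at Q=0): P_max = 33
Quantity demanded at P* = 14:
Q* = (33 - 14)/5 = 19/5
CS = (1/2) * Q* * (P_max - P*)
CS = (1/2) * 19/5 * (33 - 14)
CS = (1/2) * 19/5 * 19 = 361/10

361/10


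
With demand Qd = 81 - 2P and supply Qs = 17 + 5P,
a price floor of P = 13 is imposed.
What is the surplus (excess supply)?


At P = 13:
Qd = 81 - 2*13 = 55
Qs = 17 + 5*13 = 82
Surplus = Qs - Qd = 82 - 55 = 27

27


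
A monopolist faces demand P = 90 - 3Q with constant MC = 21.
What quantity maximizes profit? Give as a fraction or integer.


TR = P*Q = (90 - 3Q)Q = 90Q - 3Q^2
MR = dTR/dQ = 90 - 6Q
Set MR = MC:
90 - 6Q = 21
69 = 6Q
Q* = 69/6 = 23/2

23/2


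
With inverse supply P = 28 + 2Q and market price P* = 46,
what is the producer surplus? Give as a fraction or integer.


Minimum supply price (at Q=0): P_min = 28
Quantity supplied at P* = 46:
Q* = (46 - 28)/2 = 9
PS = (1/2) * Q* * (P* - P_min)
PS = (1/2) * 9 * (46 - 28)
PS = (1/2) * 9 * 18 = 81

81


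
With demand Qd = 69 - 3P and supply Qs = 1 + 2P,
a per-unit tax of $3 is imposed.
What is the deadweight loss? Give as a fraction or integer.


Pre-tax equilibrium quantity: Q* = 141/5
Post-tax equilibrium quantity: Q_tax = 123/5
Reduction in quantity: Q* - Q_tax = 18/5
DWL = (1/2) * tax * (Q* - Q_tax)
DWL = (1/2) * 3 * 18/5 = 27/5

27/5


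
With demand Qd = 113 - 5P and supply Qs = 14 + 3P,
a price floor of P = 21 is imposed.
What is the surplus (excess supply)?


At P = 21:
Qd = 113 - 5*21 = 8
Qs = 14 + 3*21 = 77
Surplus = Qs - Qd = 77 - 8 = 69

69


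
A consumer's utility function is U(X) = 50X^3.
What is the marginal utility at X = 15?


MU = dU/dX = 50*3*X^(3-1)
MU = 150*X^2
At X = 15:
MU = 150 * 15^2
MU = 150 * 225 = 33750

33750


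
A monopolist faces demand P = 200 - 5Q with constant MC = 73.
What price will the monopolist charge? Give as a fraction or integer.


MR = 200 - 10Q
Set MR = MC: 200 - 10Q = 73
Q* = 127/10
Substitute into demand:
P* = 200 - 5*127/10 = 273/2

273/2


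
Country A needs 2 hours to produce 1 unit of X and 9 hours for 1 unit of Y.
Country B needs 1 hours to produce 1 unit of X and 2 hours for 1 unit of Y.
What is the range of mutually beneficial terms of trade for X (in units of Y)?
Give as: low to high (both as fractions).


Opportunity cost of X for Country A = hours_X / hours_Y = 2/9 = 2/9 units of Y
Opportunity cost of X for Country B = hours_X / hours_Y = 1/2 = 1/2 units of Y
Terms of trade must be between the two opportunity costs.
Range: 2/9 to 1/2

2/9 to 1/2


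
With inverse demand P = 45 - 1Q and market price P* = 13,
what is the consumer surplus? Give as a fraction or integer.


Maximum willingness to pay (at Q=0): P_max = 45
Quantity demanded at P* = 13:
Q* = (45 - 13)/1 = 32
CS = (1/2) * Q* * (P_max - P*)
CS = (1/2) * 32 * (45 - 13)
CS = (1/2) * 32 * 32 = 512

512


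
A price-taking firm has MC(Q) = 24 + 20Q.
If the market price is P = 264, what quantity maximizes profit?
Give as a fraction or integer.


In perfect competition, profit is maximized where P = MC.
264 = 24 + 20Q
240 = 20Q
Q* = 240/20 = 12

12


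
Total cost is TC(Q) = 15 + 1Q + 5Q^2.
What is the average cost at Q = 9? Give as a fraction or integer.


TC(9) = 15 + 1*9 + 5*9^2
TC(9) = 15 + 9 + 405 = 429
AC = TC/Q = 429/9 = 143/3

143/3


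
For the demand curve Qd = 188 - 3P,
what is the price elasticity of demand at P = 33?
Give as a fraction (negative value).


dQ/dP = -3
At P = 33: Q = 188 - 3*33 = 89
E = (dQ/dP)(P/Q) = (-3)(33/89) = -99/89

-99/89


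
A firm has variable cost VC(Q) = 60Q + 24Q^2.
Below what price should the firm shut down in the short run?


AVC(Q) = VC(Q)/Q = 60 + 24Q
AVC is increasing in Q, so minimum AVC is at Q -> 0+.
Min AVC = 60
The firm should shut down if P < 60.

60


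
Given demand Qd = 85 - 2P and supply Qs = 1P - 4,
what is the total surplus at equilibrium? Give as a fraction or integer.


Find equilibrium: 85 - 2P = 1P - 4
85 + 4 = 3P
P* = 89/3 = 89/3
Q* = 1*89/3 - 4 = 77/3
Inverse demand: P = 85/2 - Q/2, so P_max = 85/2
Inverse supply: P = 4 + Q/1, so P_min = 4
CS = (1/2) * 77/3 * (85/2 - 89/3) = 5929/36
PS = (1/2) * 77/3 * (89/3 - 4) = 5929/18
TS = CS + PS = 5929/36 + 5929/18 = 5929/12

5929/12


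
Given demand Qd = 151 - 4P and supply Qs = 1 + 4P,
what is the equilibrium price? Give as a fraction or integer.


At equilibrium, Qd = Qs.
151 - 4P = 1 + 4P
151 - 1 = 4P + 4P
150 = 8P
P* = 150/8 = 75/4

75/4


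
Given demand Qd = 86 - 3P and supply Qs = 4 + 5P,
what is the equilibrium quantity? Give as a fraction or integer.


First find equilibrium price:
86 - 3P = 4 + 5P
P* = 82/8 = 41/4
Then substitute into demand:
Q* = 86 - 3 * 41/4 = 221/4

221/4


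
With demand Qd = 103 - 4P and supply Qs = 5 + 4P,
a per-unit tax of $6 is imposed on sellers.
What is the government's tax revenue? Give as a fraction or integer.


With tax on sellers, new supply: Qs' = 5 + 4(P - 6)
= 4P - 19
New equilibrium quantity:
Q_new = 42
Tax revenue = tax * Q_new = 6 * 42 = 252

252


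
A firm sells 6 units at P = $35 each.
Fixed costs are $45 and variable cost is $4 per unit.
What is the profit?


Total Revenue = P * Q = 35 * 6 = $210
Total Cost = FC + VC*Q = 45 + 4*6 = $69
Profit = TR - TC = 210 - 69 = $141

$141


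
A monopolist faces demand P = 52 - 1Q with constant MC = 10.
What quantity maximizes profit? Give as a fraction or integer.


TR = P*Q = (52 - 1Q)Q = 52Q - 1Q^2
MR = dTR/dQ = 52 - 2Q
Set MR = MC:
52 - 2Q = 10
42 = 2Q
Q* = 42/2 = 21

21


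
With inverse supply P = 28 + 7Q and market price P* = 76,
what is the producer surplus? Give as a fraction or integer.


Minimum supply price (at Q=0): P_min = 28
Quantity supplied at P* = 76:
Q* = (76 - 28)/7 = 48/7
PS = (1/2) * Q* * (P* - P_min)
PS = (1/2) * 48/7 * (76 - 28)
PS = (1/2) * 48/7 * 48 = 1152/7

1152/7


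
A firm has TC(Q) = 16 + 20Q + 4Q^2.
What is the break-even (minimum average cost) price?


AC(Q) = 16/Q + 20 + 4Q
To minimize: dAC/dQ = -16/Q^2 + 4 = 0
Q^2 = 16/4 = 4
Q* = 2
Min AC = 16/2 + 20 + 4*2
Min AC = 8 + 20 + 8 = 36

36


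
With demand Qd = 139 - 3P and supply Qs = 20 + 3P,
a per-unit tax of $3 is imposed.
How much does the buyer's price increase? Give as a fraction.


With a per-unit tax, the buyer's price increase depends on relative slopes.
Supply slope: d = 3, Demand slope: b = 3
Buyer's price increase = d * tax / (b + d)
= 3 * 3 / (3 + 3)
= 9 / 6 = 3/2

3/2


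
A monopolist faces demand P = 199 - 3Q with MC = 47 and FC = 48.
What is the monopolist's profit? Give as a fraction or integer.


MR = MC: 199 - 6Q = 47
Q* = 76/3
P* = 199 - 3*76/3 = 123
Profit = (P* - MC)*Q* - FC
= (123 - 47)*76/3 - 48
= 76*76/3 - 48
= 5776/3 - 48 = 5632/3

5632/3


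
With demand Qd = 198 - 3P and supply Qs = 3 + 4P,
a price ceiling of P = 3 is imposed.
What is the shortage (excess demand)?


At P = 3:
Qd = 198 - 3*3 = 189
Qs = 3 + 4*3 = 15
Shortage = Qd - Qs = 189 - 15 = 174

174


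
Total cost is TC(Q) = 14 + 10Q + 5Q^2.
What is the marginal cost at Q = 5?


MC = dTC/dQ = 10 + 2*5*Q
At Q = 5:
MC = 10 + 10*5
MC = 10 + 50 = 60

60


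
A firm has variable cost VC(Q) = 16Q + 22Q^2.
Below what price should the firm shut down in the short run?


AVC(Q) = VC(Q)/Q = 16 + 22Q
AVC is increasing in Q, so minimum AVC is at Q -> 0+.
Min AVC = 16
The firm should shut down if P < 16.

16


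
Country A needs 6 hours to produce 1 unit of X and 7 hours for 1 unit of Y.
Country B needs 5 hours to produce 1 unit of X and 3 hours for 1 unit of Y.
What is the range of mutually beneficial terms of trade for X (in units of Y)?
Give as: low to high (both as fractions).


Opportunity cost of X for Country A = hours_X / hours_Y = 6/7 = 6/7 units of Y
Opportunity cost of X for Country B = hours_X / hours_Y = 5/3 = 5/3 units of Y
Terms of trade must be between the two opportunity costs.
Range: 6/7 to 5/3

6/7 to 5/3


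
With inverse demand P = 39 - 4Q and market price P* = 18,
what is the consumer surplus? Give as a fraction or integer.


Maximum willingness to pay (at Q=0): P_max = 39
Quantity demanded at P* = 18:
Q* = (39 - 18)/4 = 21/4
CS = (1/2) * Q* * (P_max - P*)
CS = (1/2) * 21/4 * (39 - 18)
CS = (1/2) * 21/4 * 21 = 441/8

441/8


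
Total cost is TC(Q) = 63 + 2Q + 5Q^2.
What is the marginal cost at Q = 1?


MC = dTC/dQ = 2 + 2*5*Q
At Q = 1:
MC = 2 + 10*1
MC = 2 + 10 = 12

12


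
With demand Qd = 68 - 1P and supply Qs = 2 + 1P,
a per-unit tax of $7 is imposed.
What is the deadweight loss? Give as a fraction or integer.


Pre-tax equilibrium quantity: Q* = 35
Post-tax equilibrium quantity: Q_tax = 63/2
Reduction in quantity: Q* - Q_tax = 7/2
DWL = (1/2) * tax * (Q* - Q_tax)
DWL = (1/2) * 7 * 7/2 = 49/4

49/4


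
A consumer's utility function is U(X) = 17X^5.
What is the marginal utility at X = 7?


MU = dU/dX = 17*5*X^(5-1)
MU = 85*X^4
At X = 7:
MU = 85 * 7^4
MU = 85 * 2401 = 204085

204085


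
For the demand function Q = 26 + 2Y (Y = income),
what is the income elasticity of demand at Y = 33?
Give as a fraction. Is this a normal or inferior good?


dQ/dY = 2
At Y = 33: Q = 26 + 2*33 = 92
Ey = (dQ/dY)(Y/Q) = 2 * 33 / 92 = 33/46
Since Ey > 0, this is a normal good.

33/46 (normal good)


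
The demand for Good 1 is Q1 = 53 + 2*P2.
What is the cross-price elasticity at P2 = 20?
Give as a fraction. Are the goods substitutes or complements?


dQ1/dP2 = 2
At P2 = 20: Q1 = 53 + 2*20 = 93
Exy = (dQ1/dP2)(P2/Q1) = 2 * 20 / 93 = 40/93
Since Exy > 0, the goods are substitutes.

40/93 (substitutes)


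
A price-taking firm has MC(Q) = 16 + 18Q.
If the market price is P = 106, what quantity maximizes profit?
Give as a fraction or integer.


In perfect competition, profit is maximized where P = MC.
106 = 16 + 18Q
90 = 18Q
Q* = 90/18 = 5

5


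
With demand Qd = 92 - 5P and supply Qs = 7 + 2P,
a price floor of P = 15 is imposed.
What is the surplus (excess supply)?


At P = 15:
Qd = 92 - 5*15 = 17
Qs = 7 + 2*15 = 37
Surplus = Qs - Qd = 37 - 17 = 20

20


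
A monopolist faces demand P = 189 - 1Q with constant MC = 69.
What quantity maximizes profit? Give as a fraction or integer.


TR = P*Q = (189 - 1Q)Q = 189Q - 1Q^2
MR = dTR/dQ = 189 - 2Q
Set MR = MC:
189 - 2Q = 69
120 = 2Q
Q* = 120/2 = 60

60


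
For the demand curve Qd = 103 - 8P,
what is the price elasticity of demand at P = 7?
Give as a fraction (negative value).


dQ/dP = -8
At P = 7: Q = 103 - 8*7 = 47
E = (dQ/dP)(P/Q) = (-8)(7/47) = -56/47

-56/47


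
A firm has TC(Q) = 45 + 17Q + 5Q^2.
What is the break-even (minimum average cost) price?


AC(Q) = 45/Q + 17 + 5Q
To minimize: dAC/dQ = -45/Q^2 + 5 = 0
Q^2 = 45/5 = 9
Q* = 3
Min AC = 45/3 + 17 + 5*3
Min AC = 15 + 17 + 15 = 47

47


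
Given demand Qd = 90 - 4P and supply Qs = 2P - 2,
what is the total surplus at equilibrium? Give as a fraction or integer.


Find equilibrium: 90 - 4P = 2P - 2
90 + 2 = 6P
P* = 92/6 = 46/3
Q* = 2*46/3 - 2 = 86/3
Inverse demand: P = 45/2 - Q/4, so P_max = 45/2
Inverse supply: P = 1 + Q/2, so P_min = 1
CS = (1/2) * 86/3 * (45/2 - 46/3) = 1849/18
PS = (1/2) * 86/3 * (46/3 - 1) = 1849/9
TS = CS + PS = 1849/18 + 1849/9 = 1849/6

1849/6


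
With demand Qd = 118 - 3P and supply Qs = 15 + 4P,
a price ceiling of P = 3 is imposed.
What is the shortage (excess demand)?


At P = 3:
Qd = 118 - 3*3 = 109
Qs = 15 + 4*3 = 27
Shortage = Qd - Qs = 109 - 27 = 82

82


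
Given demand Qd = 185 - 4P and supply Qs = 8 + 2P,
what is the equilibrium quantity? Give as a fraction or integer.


First find equilibrium price:
185 - 4P = 8 + 2P
P* = 177/6 = 59/2
Then substitute into demand:
Q* = 185 - 4 * 59/2 = 67

67


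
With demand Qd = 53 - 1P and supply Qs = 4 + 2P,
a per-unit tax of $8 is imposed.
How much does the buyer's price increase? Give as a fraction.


With a per-unit tax, the buyer's price increase depends on relative slopes.
Supply slope: d = 2, Demand slope: b = 1
Buyer's price increase = d * tax / (b + d)
= 2 * 8 / (1 + 2)
= 16 / 3 = 16/3

16/3


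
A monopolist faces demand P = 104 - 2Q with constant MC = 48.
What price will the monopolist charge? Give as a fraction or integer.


MR = 104 - 4Q
Set MR = MC: 104 - 4Q = 48
Q* = 14
Substitute into demand:
P* = 104 - 2*14 = 76

76


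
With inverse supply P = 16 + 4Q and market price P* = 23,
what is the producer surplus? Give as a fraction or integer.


Minimum supply price (at Q=0): P_min = 16
Quantity supplied at P* = 23:
Q* = (23 - 16)/4 = 7/4
PS = (1/2) * Q* * (P* - P_min)
PS = (1/2) * 7/4 * (23 - 16)
PS = (1/2) * 7/4 * 7 = 49/8

49/8


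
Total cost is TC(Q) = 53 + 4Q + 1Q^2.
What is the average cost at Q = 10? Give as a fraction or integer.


TC(10) = 53 + 4*10 + 1*10^2
TC(10) = 53 + 40 + 100 = 193
AC = TC/Q = 193/10 = 193/10

193/10


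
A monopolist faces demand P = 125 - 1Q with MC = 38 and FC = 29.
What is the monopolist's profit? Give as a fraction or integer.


MR = MC: 125 - 2Q = 38
Q* = 87/2
P* = 125 - 1*87/2 = 163/2
Profit = (P* - MC)*Q* - FC
= (163/2 - 38)*87/2 - 29
= 87/2*87/2 - 29
= 7569/4 - 29 = 7453/4

7453/4


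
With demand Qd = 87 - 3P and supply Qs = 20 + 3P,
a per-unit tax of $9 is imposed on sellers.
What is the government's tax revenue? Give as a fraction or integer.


With tax on sellers, new supply: Qs' = 20 + 3(P - 9)
= 3P - 7
New equilibrium quantity:
Q_new = 40
Tax revenue = tax * Q_new = 9 * 40 = 360

360


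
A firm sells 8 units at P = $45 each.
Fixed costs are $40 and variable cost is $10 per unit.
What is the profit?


Total Revenue = P * Q = 45 * 8 = $360
Total Cost = FC + VC*Q = 40 + 10*8 = $120
Profit = TR - TC = 360 - 120 = $240

$240


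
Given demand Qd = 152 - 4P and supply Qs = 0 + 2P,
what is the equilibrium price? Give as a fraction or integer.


At equilibrium, Qd = Qs.
152 - 4P = 0 + 2P
152 - 0 = 4P + 2P
152 = 6P
P* = 152/6 = 76/3

76/3


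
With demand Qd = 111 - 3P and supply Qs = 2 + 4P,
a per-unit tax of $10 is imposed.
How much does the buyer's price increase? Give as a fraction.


With a per-unit tax, the buyer's price increase depends on relative slopes.
Supply slope: d = 4, Demand slope: b = 3
Buyer's price increase = d * tax / (b + d)
= 4 * 10 / (3 + 4)
= 40 / 7 = 40/7

40/7


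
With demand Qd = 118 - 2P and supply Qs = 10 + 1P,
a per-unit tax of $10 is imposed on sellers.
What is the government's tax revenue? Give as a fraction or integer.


With tax on sellers, new supply: Qs' = 10 + 1(P - 10)
= 0 + 1P
New equilibrium quantity:
Q_new = 118/3
Tax revenue = tax * Q_new = 10 * 118/3 = 1180/3

1180/3


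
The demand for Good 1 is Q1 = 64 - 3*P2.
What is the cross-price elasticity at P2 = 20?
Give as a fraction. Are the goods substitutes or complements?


dQ1/dP2 = -3
At P2 = 20: Q1 = 64 - 3*20 = 4
Exy = (dQ1/dP2)(P2/Q1) = -3 * 20 / 4 = -15
Since Exy < 0, the goods are complements.

-15 (complements)


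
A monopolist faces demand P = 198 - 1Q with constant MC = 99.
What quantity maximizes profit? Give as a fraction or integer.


TR = P*Q = (198 - 1Q)Q = 198Q - 1Q^2
MR = dTR/dQ = 198 - 2Q
Set MR = MC:
198 - 2Q = 99
99 = 2Q
Q* = 99/2 = 99/2

99/2


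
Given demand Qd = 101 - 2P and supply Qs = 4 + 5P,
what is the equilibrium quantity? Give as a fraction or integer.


First find equilibrium price:
101 - 2P = 4 + 5P
P* = 97/7 = 97/7
Then substitute into demand:
Q* = 101 - 2 * 97/7 = 513/7

513/7


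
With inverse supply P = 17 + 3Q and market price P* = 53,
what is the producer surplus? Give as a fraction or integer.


Minimum supply price (at Q=0): P_min = 17
Quantity supplied at P* = 53:
Q* = (53 - 17)/3 = 12
PS = (1/2) * Q* * (P* - P_min)
PS = (1/2) * 12 * (53 - 17)
PS = (1/2) * 12 * 36 = 216

216


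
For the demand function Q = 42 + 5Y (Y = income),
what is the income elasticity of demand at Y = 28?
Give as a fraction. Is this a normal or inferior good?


dQ/dY = 5
At Y = 28: Q = 42 + 5*28 = 182
Ey = (dQ/dY)(Y/Q) = 5 * 28 / 182 = 10/13
Since Ey > 0, this is a normal good.

10/13 (normal good)


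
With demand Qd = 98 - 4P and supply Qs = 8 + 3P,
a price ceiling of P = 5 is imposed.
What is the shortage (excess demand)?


At P = 5:
Qd = 98 - 4*5 = 78
Qs = 8 + 3*5 = 23
Shortage = Qd - Qs = 78 - 23 = 55

55


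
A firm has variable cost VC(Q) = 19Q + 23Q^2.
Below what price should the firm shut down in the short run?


AVC(Q) = VC(Q)/Q = 19 + 23Q
AVC is increasing in Q, so minimum AVC is at Q -> 0+.
Min AVC = 19
The firm should shut down if P < 19.

19


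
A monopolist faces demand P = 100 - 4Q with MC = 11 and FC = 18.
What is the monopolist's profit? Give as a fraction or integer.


MR = MC: 100 - 8Q = 11
Q* = 89/8
P* = 100 - 4*89/8 = 111/2
Profit = (P* - MC)*Q* - FC
= (111/2 - 11)*89/8 - 18
= 89/2*89/8 - 18
= 7921/16 - 18 = 7633/16

7633/16


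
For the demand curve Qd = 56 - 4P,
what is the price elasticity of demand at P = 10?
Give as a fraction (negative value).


dQ/dP = -4
At P = 10: Q = 56 - 4*10 = 16
E = (dQ/dP)(P/Q) = (-4)(10/16) = -5/2

-5/2


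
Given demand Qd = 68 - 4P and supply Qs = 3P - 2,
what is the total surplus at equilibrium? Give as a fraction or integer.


Find equilibrium: 68 - 4P = 3P - 2
68 + 2 = 7P
P* = 70/7 = 10
Q* = 3*10 - 2 = 28
Inverse demand: P = 17 - Q/4, so P_max = 17
Inverse supply: P = 2/3 + Q/3, so P_min = 2/3
CS = (1/2) * 28 * (17 - 10) = 98
PS = (1/2) * 28 * (10 - 2/3) = 392/3
TS = CS + PS = 98 + 392/3 = 686/3

686/3


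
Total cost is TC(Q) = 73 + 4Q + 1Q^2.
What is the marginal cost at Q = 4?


MC = dTC/dQ = 4 + 2*1*Q
At Q = 4:
MC = 4 + 2*4
MC = 4 + 8 = 12

12


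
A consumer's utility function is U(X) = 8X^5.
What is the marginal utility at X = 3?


MU = dU/dX = 8*5*X^(5-1)
MU = 40*X^4
At X = 3:
MU = 40 * 3^4
MU = 40 * 81 = 3240

3240


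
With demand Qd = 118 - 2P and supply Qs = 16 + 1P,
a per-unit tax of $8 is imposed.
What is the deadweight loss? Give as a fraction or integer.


Pre-tax equilibrium quantity: Q* = 50
Post-tax equilibrium quantity: Q_tax = 134/3
Reduction in quantity: Q* - Q_tax = 16/3
DWL = (1/2) * tax * (Q* - Q_tax)
DWL = (1/2) * 8 * 16/3 = 64/3

64/3


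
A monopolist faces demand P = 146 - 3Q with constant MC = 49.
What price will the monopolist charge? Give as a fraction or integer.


MR = 146 - 6Q
Set MR = MC: 146 - 6Q = 49
Q* = 97/6
Substitute into demand:
P* = 146 - 3*97/6 = 195/2

195/2


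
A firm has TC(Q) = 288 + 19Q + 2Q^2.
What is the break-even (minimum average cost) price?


AC(Q) = 288/Q + 19 + 2Q
To minimize: dAC/dQ = -288/Q^2 + 2 = 0
Q^2 = 288/2 = 144
Q* = 12
Min AC = 288/12 + 19 + 2*12
Min AC = 24 + 19 + 24 = 67

67


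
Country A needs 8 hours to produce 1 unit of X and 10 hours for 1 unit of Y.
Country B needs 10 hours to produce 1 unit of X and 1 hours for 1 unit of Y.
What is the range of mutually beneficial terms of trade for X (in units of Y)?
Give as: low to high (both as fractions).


Opportunity cost of X for Country A = hours_X / hours_Y = 8/10 = 4/5 units of Y
Opportunity cost of X for Country B = hours_X / hours_Y = 10/1 = 10 units of Y
Terms of trade must be between the two opportunity costs.
Range: 4/5 to 10

4/5 to 10


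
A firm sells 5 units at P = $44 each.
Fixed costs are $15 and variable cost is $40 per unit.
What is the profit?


Total Revenue = P * Q = 44 * 5 = $220
Total Cost = FC + VC*Q = 15 + 40*5 = $215
Profit = TR - TC = 220 - 215 = $5

$5


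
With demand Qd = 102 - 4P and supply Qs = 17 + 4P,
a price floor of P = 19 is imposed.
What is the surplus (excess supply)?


At P = 19:
Qd = 102 - 4*19 = 26
Qs = 17 + 4*19 = 93
Surplus = Qs - Qd = 93 - 26 = 67

67


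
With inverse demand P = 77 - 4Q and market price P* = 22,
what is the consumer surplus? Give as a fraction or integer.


Maximum willingness to pay (at Q=0): P_max = 77
Quantity demanded at P* = 22:
Q* = (77 - 22)/4 = 55/4
CS = (1/2) * Q* * (P_max - P*)
CS = (1/2) * 55/4 * (77 - 22)
CS = (1/2) * 55/4 * 55 = 3025/8

3025/8


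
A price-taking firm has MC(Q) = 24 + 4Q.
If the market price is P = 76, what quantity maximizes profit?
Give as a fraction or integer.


In perfect competition, profit is maximized where P = MC.
76 = 24 + 4Q
52 = 4Q
Q* = 52/4 = 13

13


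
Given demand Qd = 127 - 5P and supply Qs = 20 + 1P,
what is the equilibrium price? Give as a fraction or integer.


At equilibrium, Qd = Qs.
127 - 5P = 20 + 1P
127 - 20 = 5P + 1P
107 = 6P
P* = 107/6 = 107/6

107/6


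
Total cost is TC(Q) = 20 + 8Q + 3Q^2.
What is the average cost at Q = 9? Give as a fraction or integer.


TC(9) = 20 + 8*9 + 3*9^2
TC(9) = 20 + 72 + 243 = 335
AC = TC/Q = 335/9 = 335/9

335/9


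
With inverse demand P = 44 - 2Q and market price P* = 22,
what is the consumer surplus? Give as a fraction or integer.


Maximum willingness to pay (at Q=0): P_max = 44
Quantity demanded at P* = 22:
Q* = (44 - 22)/2 = 11
CS = (1/2) * Q* * (P_max - P*)
CS = (1/2) * 11 * (44 - 22)
CS = (1/2) * 11 * 22 = 121

121


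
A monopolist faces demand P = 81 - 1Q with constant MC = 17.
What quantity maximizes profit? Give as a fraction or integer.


TR = P*Q = (81 - 1Q)Q = 81Q - 1Q^2
MR = dTR/dQ = 81 - 2Q
Set MR = MC:
81 - 2Q = 17
64 = 2Q
Q* = 64/2 = 32

32


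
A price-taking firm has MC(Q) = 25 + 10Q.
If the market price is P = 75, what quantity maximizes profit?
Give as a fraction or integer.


In perfect competition, profit is maximized where P = MC.
75 = 25 + 10Q
50 = 10Q
Q* = 50/10 = 5

5


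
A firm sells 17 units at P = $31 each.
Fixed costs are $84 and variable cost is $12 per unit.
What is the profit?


Total Revenue = P * Q = 31 * 17 = $527
Total Cost = FC + VC*Q = 84 + 12*17 = $288
Profit = TR - TC = 527 - 288 = $239

$239


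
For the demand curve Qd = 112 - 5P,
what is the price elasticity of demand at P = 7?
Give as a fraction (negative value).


dQ/dP = -5
At P = 7: Q = 112 - 5*7 = 77
E = (dQ/dP)(P/Q) = (-5)(7/77) = -5/11

-5/11


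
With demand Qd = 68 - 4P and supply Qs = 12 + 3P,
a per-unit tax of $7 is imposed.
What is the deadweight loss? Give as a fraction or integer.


Pre-tax equilibrium quantity: Q* = 36
Post-tax equilibrium quantity: Q_tax = 24
Reduction in quantity: Q* - Q_tax = 12
DWL = (1/2) * tax * (Q* - Q_tax)
DWL = (1/2) * 7 * 12 = 42

42


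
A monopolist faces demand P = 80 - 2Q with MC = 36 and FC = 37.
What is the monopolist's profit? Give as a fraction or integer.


MR = MC: 80 - 4Q = 36
Q* = 11
P* = 80 - 2*11 = 58
Profit = (P* - MC)*Q* - FC
= (58 - 36)*11 - 37
= 22*11 - 37
= 242 - 37 = 205

205
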